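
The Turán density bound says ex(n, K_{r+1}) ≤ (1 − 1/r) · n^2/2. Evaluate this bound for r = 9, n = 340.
Turán density bound = (8/9) · 340^2/2 = 462400/9 ≈ 51377.7778

Turán's theorem: ex(n, K_{r+1}) is achieved by the complete r-partite Turán graph T(n, r) with parts as balanced as possible, and is at most (1 − 1/r) · n^2/2. For r = 9, n = 340: the density bound is (8/9) · 115600/2 = 462400/9 ≈ 51377.7778. The integer-valued extremum is e(T(340, 9)) = 51377, which is strictly less than the density bound 462400/9 since 9 ∤ 340 (the parts of T(340, 9) cannot all be equal).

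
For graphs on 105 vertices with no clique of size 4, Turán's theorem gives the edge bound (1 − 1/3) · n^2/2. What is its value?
Turán density bound = (2/3) · 105^2/2 = 3675

Turán's theorem: ex(n, K_{r+1}) is achieved by the complete r-partite Turán graph T(n, r) with parts as balanced as possible, and is at most (1 − 1/r) · n^2/2. For r = 3, n = 105: the density bound is (2/3) · 11025/2 = 3675. Since 3 ∣ 105, the Turán graph T(105, 3) has parts of equal size 35, and its edge count e(T(105, 3)) = 3675 attains the density bound exactly.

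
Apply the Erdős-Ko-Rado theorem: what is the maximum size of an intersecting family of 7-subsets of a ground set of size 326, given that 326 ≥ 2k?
max |F| = C(325, 6) = 1562461336800

The Erdős-Ko-Rado theorem states: for n ≥ 2k, an intersecting family of k-subsets of an n-element set has size at most C(n − 1, k − 1), with equality for 'star' families {A ⊆ [n] : |A| = k, i ∈ A} (fix an element i). For n = 326, k = 7: C(325, 6) = 1562461336800.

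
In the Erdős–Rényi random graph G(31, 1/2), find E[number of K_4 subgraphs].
E[# K_4] = C(31, 4) · (1/2)^C(4, 2) = 31465 / 2^6 = 491.640625

For each 4-subset S of vertices (there are C(31, 4) = 31465 such S), let X_S = 1 if S induces a K_4 (all C(4, 2) = 6 edges present). Then P(X_S = 1) = (1/2)^6 = 1/64. By linearity of expectation, E[# K_4] = C(31, 4) · (1/2)^6 = 31465 / 64 = 491.640625.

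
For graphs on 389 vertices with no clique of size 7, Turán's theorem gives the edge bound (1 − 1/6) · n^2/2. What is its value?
Turán density bound = (5/6) · 389^2/2 = 756605/12 ≈ 63050.4167

Turán's theorem: ex(n, K_{r+1}) is achieved by the complete r-partite Turán graph T(n, r) with parts as balanced as possible, and is at most (1 − 1/r) · n^2/2. For r = 6, n = 389: the density bound is (5/6) · 151321/2 = 756605/12 ≈ 63050.4167. The integer-valued extremum is e(T(389, 6)) = 63050, which is strictly less than the density bound 756605/12 since 6 ∤ 389 (the parts of T(389, 6) cannot all be equal).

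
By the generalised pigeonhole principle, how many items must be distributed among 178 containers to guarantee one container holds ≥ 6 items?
n = (6 − 1)·178 + 1 = 891

By the generalised pigeonhole principle, to guarantee some box contains ≥ r objects we need more than (r − 1) · k objects total. Threshold: n = (r − 1) · k + 1. With r = 6 and k = 178: n = 5 · 178 + 1 = 890 + 1 = 891. For n = 890 = 5 · 178, we can put exactly 5 objects in every box, avoiding 6 in any single one — so 891 is tight.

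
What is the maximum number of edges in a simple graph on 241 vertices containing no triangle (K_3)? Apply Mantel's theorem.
ex(241, K_3) = ⌊241^2/4⌋ = 14520

Mantel (1907): a triangle-free graph on n vertices has at most ⌊n^2/4⌋ edges, with equality for the complete bipartite graph K_{⌊n/2⌋, ⌈n/2⌉}. For n = 241: ⌊241^2/4⌋ = ⌊58081/4⌋ = 14520. The extremal graph is K_{120, 121}, which has 120·121 = 14520 edges.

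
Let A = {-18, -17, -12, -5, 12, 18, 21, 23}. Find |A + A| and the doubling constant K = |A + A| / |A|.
K = |A + A| / |A| = 34/8 = 17/4

Enumerate A + A = {a + b : a, b ∈ A}. With |A| = 8, there are |A|^2 = 64 ordered sum pairs; collecting distinct values, A + A = {-36, -35, -34, -30, -29, -24, -23, -22, -17, -10, -6, -5, 0, 1, 3, 4, 5, 6, 7, 9, 11, 13, 16, 18, 24, 30, 33, 35, 36, 39, 41, 42, 44, 46}, so |A + A| = 34. Thus K = 34/8 = 17/4. For comparison, the minimum possible |A + A| over all 8-element sets is 2·8 − 1 = 15 (so min K = 15/8), attained only by arithmetic progressions.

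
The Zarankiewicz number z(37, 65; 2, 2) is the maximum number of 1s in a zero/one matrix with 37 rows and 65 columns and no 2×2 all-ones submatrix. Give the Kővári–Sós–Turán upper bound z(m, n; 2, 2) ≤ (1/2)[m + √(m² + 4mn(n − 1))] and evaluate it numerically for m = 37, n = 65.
z(37, 65; 2, 2) ≤ (1/2)[37 + √(37² + 4·37·65·64)] = (1/2)[37 + √617049] = 411.2623

Kővári–Sós–Turán: let r_1, ..., r_37 be the row sums and z = Σ r_i the total number of 1s. Each pair of columns can share at most one row with both entries 1 (else a 2×2 all-ones block appears), so Σ_i C(r_i, 2) ≤ C(65, 2) = 2080. By convexity Σ_i C(r_i, 2) ≥ 37·C(z/37, 2) = z(z − 37)/(2·37), giving z² − 37z − 37·65·64 ≤ 0 and hence z ≤ (1/2)[37 + √(1369 + 4·153920)] = (1/2)[37 + √617049] ≈ (1/2)(37 + 785.5247) = 411.2623.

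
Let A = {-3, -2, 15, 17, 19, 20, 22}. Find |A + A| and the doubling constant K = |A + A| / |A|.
K = |A + A| / |A| = 24/7

Enumerate A + A = {a + b : a, b ∈ A}. With |A| = 7, there are |A|^2 = 49 ordered sum pairs; collecting distinct values, A + A = {-6, -5, -4, 12, 13, 14, 15, 16, 17, 18, 19, 20, 30, 32, 34, 35, 36, 37, 38, 39, 40, 41, 42, 44}, so |A + A| = 24. Thus K = 24/7. For comparison, the minimum possible |A + A| over all 7-element sets is 2·7 − 1 = 13 (so min K = 13/7), attained only by arithmetic progressions.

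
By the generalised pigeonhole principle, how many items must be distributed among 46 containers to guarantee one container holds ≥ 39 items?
n = (39 − 1)·46 + 1 = 1749

By the generalised pigeonhole principle, to guarantee some box contains ≥ r objects we need more than (r − 1) · k objects total. Threshold: n = (r − 1) · k + 1. With r = 39 and k = 46: n = 38 · 46 + 1 = 1748 + 1 = 1749. For n = 1748 = 38 · 46, we can put exactly 38 objects in every box, avoiding 39 in any single one — so 1749 is tight.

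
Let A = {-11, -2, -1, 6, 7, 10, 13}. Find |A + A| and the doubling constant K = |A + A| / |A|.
K = |A + A| / |A| = 24/7

Enumerate A + A = {a + b : a, b ∈ A}. With |A| = 7, there are |A|^2 = 49 ordered sum pairs; collecting distinct values, A + A = {-22, -13, -12, -5, -4, -3, -2, -1, 2, 4, 5, 6, 8, 9, 11, 12, 13, 14, 16, 17, 19, 20, 23, 26}, so |A + A| = 24. Thus K = 24/7. For comparison, the minimum possible |A + A| over all 7-element sets is 2·7 − 1 = 13 (so min K = 13/7), attained only by arithmetic progressions.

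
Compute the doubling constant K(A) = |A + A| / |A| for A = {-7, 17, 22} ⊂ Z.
K = |A + A| / |A| = 6/3 = 2

Enumerate A + A = {a + b : a, b ∈ A}. With |A| = 3, there are |A|^2 = 9 ordered sum pairs; collecting distinct values, A + A = {-14, 10, 15, 34, 39, 44}, so |A + A| = 6. Thus K = 6/3 = 2. For comparison, the minimum possible |A + A| over all 3-element sets is 2·3 − 1 = 5 (so min K = 5/3), attained only by arithmetic progressions.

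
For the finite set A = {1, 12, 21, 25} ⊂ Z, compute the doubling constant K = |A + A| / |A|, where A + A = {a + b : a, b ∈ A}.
K = |A + A| / |A| = 10/4 = 5/2

Enumerate A + A = {a + b : a, b ∈ A}. With |A| = 4, there are |A|^2 = 16 ordered sum pairs; collecting distinct values, A + A = {2, 13, 22, 24, 26, 33, 37, 42, 46, 50}, so |A + A| = 10. Thus K = 10/4 = 5/2. For comparison, the minimum possible |A + A| over all 4-element sets is 2·4 − 1 = 7 (so min K = 7/4), attained only by arithmetic progressions.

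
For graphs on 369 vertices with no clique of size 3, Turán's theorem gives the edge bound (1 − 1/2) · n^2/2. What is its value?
Turán density bound = (1/2) · 369^2/2 = 136161/4 ≈ 34040.25

Turán's theorem: ex(n, K_{r+1}) is achieved by the complete r-partite Turán graph T(n, r) with parts as balanced as possible, and is at most (1 − 1/r) · n^2/2. For r = 2, n = 369: the density bound is (1/2) · 136161/2 = 136161/4 ≈ 34040.25. The integer-valued extremum is e(T(369, 2)) = 34040, which is strictly less than the density bound 136161/4 since 2 ∤ 369 (the parts of T(369, 2) cannot all be equal).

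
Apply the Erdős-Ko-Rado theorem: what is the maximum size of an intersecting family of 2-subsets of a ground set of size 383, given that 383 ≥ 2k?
max |F| = C(382, 1) = 382

The Erdős-Ko-Rado theorem states: for n ≥ 2k, an intersecting family of k-subsets of an n-element set has size at most C(n − 1, k − 1), with equality for 'star' families {A ⊆ [n] : |A| = k, i ∈ A} (fix an element i). For n = 383, k = 2: C(382, 1) = 382.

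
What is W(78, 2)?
W(78, 2) = 78 + 1 = 79

A 2-term AP is any pair of integers, so a monochromatic 2-AP exists iff some colour is used at least twice. With 78 colours, the colouring i ↦ i on {1, ..., 78} uses each colour once, avoiding any monochromatic pair, so W(78, 2) > 78. For {1, ..., 79}, pigeonhole forces two integers of the same colour, which form a monochromatic 2-AP. Hence W(78, 2) = 79.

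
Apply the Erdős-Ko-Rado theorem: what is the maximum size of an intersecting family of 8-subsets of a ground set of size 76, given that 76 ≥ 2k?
max |F| = C(75, 7) = 1984829850

Erdős-Ko-Rado (1961): when n ≥ 2k, max |F| = C(n−1, k−1). The bound is attained by the star {A : i ∈ A} for any fixed i ∈ [n]. Here C(76−1, 8−1) = C(75, 7) = 1984829850.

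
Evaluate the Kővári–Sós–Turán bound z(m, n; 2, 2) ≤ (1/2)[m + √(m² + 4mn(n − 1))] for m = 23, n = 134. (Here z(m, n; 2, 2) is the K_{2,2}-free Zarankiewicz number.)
z(23, 134; 2, 2) ≤ (1/2)[23 + √(23² + 4·23·134·133)] = (1/2)[23 + √1640153] = 651.8423

Kővári–Sós–Turán: let r_1, ..., r_23 be the row sums and z = Σ r_i the total number of 1s. Each pair of columns can share at most one row with both entries 1 (else a 2×2 all-ones block appears), so Σ_i C(r_i, 2) ≤ C(134, 2) = 8911. By convexity Σ_i C(r_i, 2) ≥ 23·C(z/23, 2) = z(z − 23)/(2·23), giving z² − 23z − 23·134·133 ≤ 0 and hence z ≤ (1/2)[23 + √(529 + 4·409906)] = (1/2)[23 + √1640153] ≈ (1/2)(23 + 1280.6846) = 651.8423.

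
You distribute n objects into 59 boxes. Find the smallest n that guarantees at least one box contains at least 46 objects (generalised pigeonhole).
n = (46 − 1)·59 + 1 = 2656

By the generalised pigeonhole principle, to guarantee some box contains ≥ r objects we need more than (r − 1) · k objects total. Threshold: n = (r − 1) · k + 1. With r = 46 and k = 59: n = 45 · 59 + 1 = 2655 + 1 = 2656. For n = 2655 = 45 · 59, we can put exactly 45 objects in every box, avoiding 46 in any single one — so 2656 is tight.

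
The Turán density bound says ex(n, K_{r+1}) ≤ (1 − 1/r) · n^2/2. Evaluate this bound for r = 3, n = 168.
Turán density bound = (2/3) · 168^2/2 = 9408

Turán's theorem: ex(n, K_{r+1}) is achieved by the complete r-partite Turán graph T(n, r) with parts as balanced as possible, and is at most (1 − 1/r) · n^2/2. For r = 3, n = 168: the density bound is (2/3) · 28224/2 = 9408. Since 3 ∣ 168, the Turán graph T(168, 3) has parts of equal size 56, and its edge count e(T(168, 3)) = 9408 attains the density bound exactly.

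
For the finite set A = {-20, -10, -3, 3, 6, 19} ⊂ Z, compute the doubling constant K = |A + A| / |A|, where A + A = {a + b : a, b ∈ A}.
K = |A + A| / |A| = 20/6 = 10/3

Enumerate A + A = {a + b : a, b ∈ A}. With |A| = 6, there are |A|^2 = 36 ordered sum pairs; collecting distinct values, A + A = {-40, -30, -23, -20, -17, -14, -13, -7, -6, -4, -1, 0, 3, 6, 9, 12, 16, 22, 25, 38}, so |A + A| = 20. Thus K = 20/6 = 10/3. For comparison, the minimum possible |A + A| over all 6-element sets is 2·6 − 1 = 11 (so min K = 11/6), attained only by arithmetic progressions.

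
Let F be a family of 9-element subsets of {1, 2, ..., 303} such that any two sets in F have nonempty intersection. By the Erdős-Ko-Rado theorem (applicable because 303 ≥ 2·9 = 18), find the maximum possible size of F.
max |F| = C(302, 8) = 1562902185905775

The Erdős-Ko-Rado theorem states: for n ≥ 2k, an intersecting family of k-subsets of an n-element set has size at most C(n − 1, k − 1), with equality for 'star' families {A ⊆ [n] : |A| = k, i ∈ A} (fix an element i). For n = 303, k = 9: C(302, 8) = 1562902185905775.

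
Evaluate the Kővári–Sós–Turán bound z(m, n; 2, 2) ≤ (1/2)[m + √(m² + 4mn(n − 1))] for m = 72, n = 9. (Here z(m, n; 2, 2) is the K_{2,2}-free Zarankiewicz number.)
z(72, 9; 2, 2) ≤ (1/2)[72 + √(72² + 4·72·9·8)] = (1/2)[72 + √25920] = 116.4984

Kővári–Sós–Turán: let r_1, ..., r_72 be the row sums and z = Σ r_i the total number of 1s. Each pair of columns can share at most one row with both entries 1 (else a 2×2 all-ones block appears), so Σ_i C(r_i, 2) ≤ C(9, 2) = 36. By convexity Σ_i C(r_i, 2) ≥ 72·C(z/72, 2) = z(z − 72)/(2·72), giving z² − 72z − 72·9·8 ≤ 0 and hence z ≤ (1/2)[72 + √(5184 + 4·5184)] = (1/2)[72 + √25920] ≈ (1/2)(72 + 160.9969) = 116.4984.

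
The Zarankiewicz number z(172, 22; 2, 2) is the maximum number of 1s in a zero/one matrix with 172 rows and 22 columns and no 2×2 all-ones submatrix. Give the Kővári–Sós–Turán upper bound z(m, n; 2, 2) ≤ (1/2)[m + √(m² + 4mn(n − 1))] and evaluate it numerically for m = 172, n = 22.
z(172, 22; 2, 2) ≤ (1/2)[172 + √(172² + 4·172·22·21)] = (1/2)[172 + √347440] = 380.7202

Kővári–Sós–Turán: let r_1, ..., r_172 be the row sums and z = Σ r_i the total number of 1s. Each pair of columns can share at most one row with both entries 1 (else a 2×2 all-ones block appears), so Σ_i C(r_i, 2) ≤ C(22, 2) = 231. By convexity Σ_i C(r_i, 2) ≥ 172·C(z/172, 2) = z(z − 172)/(2·172), giving z² − 172z − 172·22·21 ≤ 0 and hence z ≤ (1/2)[172 + √(29584 + 4·79464)] = (1/2)[172 + √347440] ≈ (1/2)(172 + 589.4404) = 380.7202.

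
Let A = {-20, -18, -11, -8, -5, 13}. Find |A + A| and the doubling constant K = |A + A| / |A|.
K = |A + A| / |A| = 20/6 = 10/3

Enumerate A + A = {a + b : a, b ∈ A}. With |A| = 6, there are |A|^2 = 36 ordered sum pairs; collecting distinct values, A + A = {-40, -38, -36, -31, -29, -28, -26, -25, -23, -22, -19, -16, -13, -10, -7, -5, 2, 5, 8, 26}, so |A + A| = 20. Thus K = 20/6 = 10/3. For comparison, the minimum possible |A + A| over all 6-element sets is 2·6 − 1 = 11 (so min K = 11/6), attained only by arithmetic progressions.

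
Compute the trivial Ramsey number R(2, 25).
R(2, 25) = 25

R(2, k) = k for all k ≥ 2: in a 2-colouring of K_k, either some edge is red (a red K_2) or all edges are blue (a blue K_k). And K_{24} coloured all-blue has no blue K_25, so R(2, 25) > 24. Hence R(2, 25) = 25.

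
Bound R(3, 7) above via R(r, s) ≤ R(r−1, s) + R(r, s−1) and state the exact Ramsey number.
R(3, 7) ≤ R(2, 7) + R(3, 6) = 7 + 18 = 25; exact value R(3, 7) = 23.

The Erdős–Szekeres recurrence R(r, s) ≤ R(r−1, s) + R(r, s−1) applied to (r, s) = (3, 7) gives
  R(3, 7) ≤ R(2, 7) + R(3, 6) = 7 + 18 = 25.
(Recall R(2, k) = k and R is symmetric.) The recurrence is not tight here (it gives 25, but the exact value is R(3, 7) = 23); the tight upper bound requires a sharper argument than the simple recurrence, combined with a lower-bound construction on K_{22}.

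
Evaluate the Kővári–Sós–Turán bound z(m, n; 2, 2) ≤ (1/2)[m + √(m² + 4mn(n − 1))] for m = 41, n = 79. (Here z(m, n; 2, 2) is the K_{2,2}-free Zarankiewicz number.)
z(41, 79; 2, 2) ≤ (1/2)[41 + √(41² + 4·41·79·78)] = (1/2)[41 + √1012249] = 523.5529

Kővári–Sós–Turán: let r_1, ..., r_41 be the row sums and z = Σ r_i the total number of 1s. Each pair of columns can share at most one row with both entries 1 (else a 2×2 all-ones block appears), so Σ_i C(r_i, 2) ≤ C(79, 2) = 3081. By convexity Σ_i C(r_i, 2) ≥ 41·C(z/41, 2) = z(z − 41)/(2·41), giving z² − 41z − 41·79·78 ≤ 0 and hence z ≤ (1/2)[41 + √(1681 + 4·252642)] = (1/2)[41 + √1012249] ≈ (1/2)(41 + 1006.1059) = 523.5529.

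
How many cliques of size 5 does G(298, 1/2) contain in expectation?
E[# K_5] = C(298, 5) · (1/2)^C(5, 2) = 18934442604 / 2^10 = 4733610651/256 ≈ 18490666.605469

For each 5-subset S of vertices (there are C(298, 5) = 18934442604 such S), let X_S = 1 if S induces a K_5 (all C(5, 2) = 10 edges present). Then P(X_S = 1) = (1/2)^10 = 1/1024. By linearity of expectation, E[# K_5] = C(298, 5) · (1/2)^10 = 18934442604 / 1024 = 4733610651/256 ≈ 18490666.605469.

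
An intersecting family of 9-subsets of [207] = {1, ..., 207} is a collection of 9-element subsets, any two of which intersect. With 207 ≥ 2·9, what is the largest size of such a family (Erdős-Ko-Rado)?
max |F| = C(206, 8) = 70090194034675

The Erdős-Ko-Rado theorem states: for n ≥ 2k, an intersecting family of k-subsets of an n-element set has size at most C(n − 1, k − 1), with equality for 'star' families {A ⊆ [n] : |A| = k, i ∈ A} (fix an element i). For n = 207, k = 9: C(206, 8) = 70090194034675.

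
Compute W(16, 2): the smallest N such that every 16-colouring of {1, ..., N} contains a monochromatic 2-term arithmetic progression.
W(16, 2) = 16 + 1 = 17

A 2-term AP is any pair of integers, so a monochromatic 2-AP exists iff some colour is used at least twice. With 16 colours, the colouring i ↦ i on {1, ..., 16} uses each colour once, avoiding any monochromatic pair, so W(16, 2) > 16. For {1, ..., 17}, pigeonhole forces two integers of the same colour, which form a monochromatic 2-AP. Hence W(16, 2) = 17.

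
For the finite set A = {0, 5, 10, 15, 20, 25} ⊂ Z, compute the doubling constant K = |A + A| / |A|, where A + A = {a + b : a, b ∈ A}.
K = |A + A| / |A| = 11/6

Enumerate A + A = {a + b : a, b ∈ A}. With |A| = 6, there are |A|^2 = 36 ordered sum pairs; collecting distinct values, A + A = {0, 5, 10, 15, 20, 25, 30, 35, 40, 45, 50}, so |A + A| = 11. Thus K = 11/6. Here |A + A| = 2|A| − 1 = 11, the minimum possible — so K = 11/6 is minimal, which holds iff A is an arithmetic progression.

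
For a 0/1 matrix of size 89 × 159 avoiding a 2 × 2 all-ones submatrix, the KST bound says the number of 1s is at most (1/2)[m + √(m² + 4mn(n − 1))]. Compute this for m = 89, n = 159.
z(89, 159; 2, 2) ≤ (1/2)[89 + √(89² + 4·89·159·158)] = (1/2)[89 + √8951353] = 1540.4406

Kővári–Sós–Turán: let r_1, ..., r_89 be the row sums and z = Σ r_i the total number of 1s. Each pair of columns can share at most one row with both entries 1 (else a 2×2 all-ones block appears), so Σ_i C(r_i, 2) ≤ C(159, 2) = 12561. By convexity Σ_i C(r_i, 2) ≥ 89·C(z/89, 2) = z(z − 89)/(2·89), giving z² − 89z − 89·159·158 ≤ 0 and hence z ≤ (1/2)[89 + √(7921 + 4·2235858)] = (1/2)[89 + √8951353] ≈ (1/2)(89 + 2991.8812) = 1540.4406.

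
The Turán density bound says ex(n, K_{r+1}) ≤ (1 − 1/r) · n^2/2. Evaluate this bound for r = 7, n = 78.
Turán density bound = (6/7) · 78^2/2 = 18252/7 ≈ 2607.4286

Turán's theorem: ex(n, K_{r+1}) is achieved by the complete r-partite Turán graph T(n, r) with parts as balanced as possible, and is at most (1 − 1/r) · n^2/2. For r = 7, n = 78: the density bound is (6/7) · 6084/2 = 18252/7 ≈ 2607.4286. The integer-valued extremum is e(T(78, 7)) = 2607, which is strictly less than the density bound 18252/7 since 7 ∤ 78 (the parts of T(78, 7) cannot all be equal).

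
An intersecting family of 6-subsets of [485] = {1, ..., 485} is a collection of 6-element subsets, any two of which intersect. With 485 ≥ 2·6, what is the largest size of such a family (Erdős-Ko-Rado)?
max |F| = C(484, 5) = 216792672096

The Erdős-Ko-Rado theorem states: for n ≥ 2k, an intersecting family of k-subsets of an n-element set has size at most C(n − 1, k − 1), with equality for 'star' families {A ⊆ [n] : |A| = k, i ∈ A} (fix an element i). For n = 485, k = 6: C(484, 5) = 216792672096.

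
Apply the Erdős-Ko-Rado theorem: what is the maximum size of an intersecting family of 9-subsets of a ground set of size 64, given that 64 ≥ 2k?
max |F| = C(63, 8) = 3872894697

Erdős-Ko-Rado (1961): when n ≥ 2k, max |F| = C(n−1, k−1). The bound is attained by the star {A : i ∈ A} for any fixed i ∈ [n]. Here C(64−1, 9−1) = C(63, 8) = 3872894697.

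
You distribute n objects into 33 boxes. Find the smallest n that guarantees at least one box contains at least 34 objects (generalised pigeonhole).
n = (34 − 1)·33 + 1 = 1090

By the generalised pigeonhole principle, to guarantee some box contains ≥ r objects we need more than (r − 1) · k objects total. Threshold: n = (r − 1) · k + 1. With r = 34 and k = 33: n = 33 · 33 + 1 = 1089 + 1 = 1090. For n = 1089 = 33 · 33, we can put exactly 33 objects in every box, avoiding 34 in any single one — so 1090 is tight.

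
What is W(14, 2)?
W(14, 2) = 14 + 1 = 15

A 2-term AP is any pair of integers, so a monochromatic 2-AP exists iff some colour is used at least twice. With 14 colours, the colouring i ↦ i on {1, ..., 14} uses each colour once, avoiding any monochromatic pair, so W(14, 2) > 14. For {1, ..., 15}, pigeonhole forces two integers of the same colour, which form a monochromatic 2-AP. Hence W(14, 2) = 15.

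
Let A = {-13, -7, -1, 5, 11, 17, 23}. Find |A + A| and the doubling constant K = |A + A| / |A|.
K = |A + A| / |A| = 13/7

Enumerate A + A = {a + b : a, b ∈ A}. With |A| = 7, there are |A|^2 = 49 ordered sum pairs; collecting distinct values, A + A = {-26, -20, -14, -8, -2, 4, 10, 16, 22, 28, 34, 40, 46}, so |A + A| = 13. Thus K = 13/7. Here |A + A| = 2|A| − 1 = 13, the minimum possible — so K = 13/7 is minimal, which holds iff A is an arithmetic progression.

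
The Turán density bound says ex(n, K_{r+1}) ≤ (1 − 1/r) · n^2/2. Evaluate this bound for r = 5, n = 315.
Turán density bound = (4/5) · 315^2/2 = 39690

Turán's theorem: ex(n, K_{r+1}) is achieved by the complete r-partite Turán graph T(n, r) with parts as balanced as possible, and is at most (1 − 1/r) · n^2/2. For r = 5, n = 315: the density bound is (4/5) · 99225/2 = 39690. Since 5 ∣ 315, the Turán graph T(315, 5) has parts of equal size 63, and its edge count e(T(315, 5)) = 39690 attains the density bound exactly.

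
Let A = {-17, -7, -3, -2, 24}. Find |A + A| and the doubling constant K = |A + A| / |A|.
K = |A + A| / |A| = 15/5 = 3

Enumerate A + A = {a + b : a, b ∈ A}. With |A| = 5, there are |A|^2 = 25 ordered sum pairs; collecting distinct values, A + A = {-34, -24, -20, -19, -14, -10, -9, -6, -5, -4, 7, 17, 21, 22, 48}, so |A + A| = 15. Thus K = 15/5 = 3. For comparison, the minimum possible |A + A| over all 5-element sets is 2·5 − 1 = 9 (so min K = 9/5), attained only by arithmetic progressions.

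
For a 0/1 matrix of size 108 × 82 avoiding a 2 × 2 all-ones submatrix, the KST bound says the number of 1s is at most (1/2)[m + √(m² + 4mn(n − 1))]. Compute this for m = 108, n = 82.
z(108, 82; 2, 2) ≤ (1/2)[108 + √(108² + 4·108·82·81)] = (1/2)[108 + √2881008] = 902.6766

Kővári–Sós–Turán: let r_1, ..., r_108 be the row sums and z = Σ r_i the total number of 1s. Each pair of columns can share at most one row with both entries 1 (else a 2×2 all-ones block appears), so Σ_i C(r_i, 2) ≤ C(82, 2) = 3321. By convexity Σ_i C(r_i, 2) ≥ 108·C(z/108, 2) = z(z − 108)/(2·108), giving z² − 108z − 108·82·81 ≤ 0 and hence z ≤ (1/2)[108 + √(11664 + 4·717336)] = (1/2)[108 + √2881008] ≈ (1/2)(108 + 1697.3532) = 902.6766.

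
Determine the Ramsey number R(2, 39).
R(2, 39) = 39

R(2, k) = k for all k ≥ 2: in a 2-colouring of K_k, either some edge is red (a red K_2) or all edges are blue (a blue K_k). And K_{38} coloured all-blue has no blue K_39, so R(2, 39) > 38. Hence R(2, 39) = 39.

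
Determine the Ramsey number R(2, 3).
R(2, 3) = 3

R(2, k) = k for all k ≥ 2: in a 2-colouring of K_k, either some edge is red (a red K_2) or all edges are blue (a blue K_k). And K_{2} coloured all-blue has no blue K_3, so R(2, 3) > 2. Hence R(2, 3) = 3.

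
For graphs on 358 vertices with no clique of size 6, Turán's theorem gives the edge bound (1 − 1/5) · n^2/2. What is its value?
Turán density bound = (4/5) · 358^2/2 = 256328/5 ≈ 51265.6

Turán's theorem: ex(n, K_{r+1}) is achieved by the complete r-partite Turán graph T(n, r) with parts as balanced as possible, and is at most (1 − 1/r) · n^2/2. For r = 5, n = 358: the density bound is (4/5) · 128164/2 = 256328/5 ≈ 51265.6. The integer-valued extremum is e(T(358, 5)) = 51265, which is strictly less than the density bound 256328/5 since 5 ∤ 358 (the parts of T(358, 5) cannot all be equal).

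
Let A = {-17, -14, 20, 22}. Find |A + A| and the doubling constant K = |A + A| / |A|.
K = |A + A| / |A| = 10/4 = 5/2

Enumerate A + A = {a + b : a, b ∈ A}. With |A| = 4, there are |A|^2 = 16 ordered sum pairs; collecting distinct values, A + A = {-34, -31, -28, 3, 5, 6, 8, 40, 42, 44}, so |A + A| = 10. Thus K = 10/4 = 5/2. For comparison, the minimum possible |A + A| over all 4-element sets is 2·4 − 1 = 7 (so min K = 7/4), attained only by arithmetic progressions.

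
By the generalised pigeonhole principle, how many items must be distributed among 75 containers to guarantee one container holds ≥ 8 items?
n = (8 − 1)·75 + 1 = 526

By the generalised pigeonhole principle, to guarantee some box contains ≥ r objects we need more than (r − 1) · k objects total. Threshold: n = (r − 1) · k + 1. With r = 8 and k = 75: n = 7 · 75 + 1 = 525 + 1 = 526. For n = 525 = 7 · 75, we can put exactly 7 objects in every box, avoiding 8 in any single one — so 526 is tight.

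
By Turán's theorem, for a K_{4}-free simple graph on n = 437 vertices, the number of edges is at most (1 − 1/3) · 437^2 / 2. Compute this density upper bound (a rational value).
Turán density bound = (2/3) · 437^2/2 = 190969/3 ≈ 63656.3333

Turán's theorem: ex(n, K_{r+1}) is achieved by the complete r-partite Turán graph T(n, r) with parts as balanced as possible, and is at most (1 − 1/r) · n^2/2. For r = 3, n = 437: the density bound is (2/3) · 190969/2 = 190969/3 ≈ 63656.3333. The integer-valued extremum is e(T(437, 3)) = 63656, which is strictly less than the density bound 190969/3 since 3 ∤ 437 (the parts of T(437, 3) cannot all be equal).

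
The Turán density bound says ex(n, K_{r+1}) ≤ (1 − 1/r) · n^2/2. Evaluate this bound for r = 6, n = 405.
Turán density bound = (5/6) · 405^2/2 = 273375/4 ≈ 68343.75

Turán's theorem: ex(n, K_{r+1}) is achieved by the complete r-partite Turán graph T(n, r) with parts as balanced as possible, and is at most (1 − 1/r) · n^2/2. For r = 6, n = 405: the density bound is (5/6) · 164025/2 = 273375/4 ≈ 68343.75. The integer-valued extremum is e(T(405, 6)) = 68343, which is strictly less than the density bound 273375/4 since 6 ∤ 405 (the parts of T(405, 6) cannot all be equal).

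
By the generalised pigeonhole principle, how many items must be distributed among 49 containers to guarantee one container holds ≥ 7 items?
n = (7 − 1)·49 + 1 = 295

By the generalised pigeonhole principle, to guarantee some box contains ≥ r objects we need more than (r − 1) · k objects total. Threshold: n = (r − 1) · k + 1. With r = 7 and k = 49: n = 6 · 49 + 1 = 294 + 1 = 295. For n = 294 = 6 · 49, we can put exactly 6 objects in every box, avoiding 7 in any single one — so 295 is tight.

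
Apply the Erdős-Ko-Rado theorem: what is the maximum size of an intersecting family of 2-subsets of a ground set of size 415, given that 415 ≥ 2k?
max |F| = C(414, 1) = 414

The Erdős-Ko-Rado theorem states: for n ≥ 2k, an intersecting family of k-subsets of an n-element set has size at most C(n − 1, k − 1), with equality for 'star' families {A ⊆ [n] : |A| = k, i ∈ A} (fix an element i). For n = 415, k = 2: C(414, 1) = 414.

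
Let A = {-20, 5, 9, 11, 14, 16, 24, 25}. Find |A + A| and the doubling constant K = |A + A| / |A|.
K = |A + A| / |A| = 34/8 = 17/4

Enumerate A + A = {a + b : a, b ∈ A}. With |A| = 8, there are |A|^2 = 64 ordered sum pairs; collecting distinct values, A + A = {-40, -15, -11, -9, -6, -4, 4, 5, 10, 14, 16, 18, 19, 20, 21, 22, 23, 25, 27, 28, 29, 30, 32, 33, 34, 35, 36, 38, 39, 40, 41, 48, 49, 50}, so |A + A| = 34. Thus K = 34/8 = 17/4. For comparison, the minimum possible |A + A| over all 8-element sets is 2·8 − 1 = 15 (so min K = 15/8), attained only by arithmetic progressions.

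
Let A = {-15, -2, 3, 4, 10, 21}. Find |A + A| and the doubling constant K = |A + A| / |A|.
K = |A + A| / |A| = 19/6

Enumerate A + A = {a + b : a, b ∈ A}. With |A| = 6, there are |A|^2 = 36 ordered sum pairs; collecting distinct values, A + A = {-30, -17, -12, -11, -5, -4, 1, 2, 6, 7, 8, 13, 14, 19, 20, 24, 25, 31, 42}, so |A + A| = 19. Thus K = 19/6. For comparison, the minimum possible |A + A| over all 6-element sets is 2·6 − 1 = 11 (so min K = 11/6), attained only by arithmetic progressions.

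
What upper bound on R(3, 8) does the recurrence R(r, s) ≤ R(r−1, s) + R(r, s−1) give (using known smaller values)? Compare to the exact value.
R(3, 8) ≤ R(2, 8) + R(3, 7) = 8 + 23 = 31; exact value R(3, 8) = 28.

The Erdős–Szekeres recurrence R(r, s) ≤ R(r−1, s) + R(r, s−1) applied to (r, s) = (3, 8) gives
  R(3, 8) ≤ R(2, 8) + R(3, 7) = 8 + 23 = 31.
(Recall R(2, k) = k and R is symmetric.) The recurrence is not tight here (it gives 31, but the exact value is R(3, 8) = 28); the tight upper bound requires a sharper argument than the simple recurrence, combined with a lower-bound construction on K_{27}.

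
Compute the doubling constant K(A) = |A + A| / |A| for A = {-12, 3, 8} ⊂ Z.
K = |A + A| / |A| = 6/3 = 2

Enumerate A + A = {a + b : a, b ∈ A}. With |A| = 3, there are |A|^2 = 9 ordered sum pairs; collecting distinct values, A + A = {-24, -9, -4, 6, 11, 16}, so |A + A| = 6. Thus K = 6/3 = 2. For comparison, the minimum possible |A + A| over all 3-element sets is 2·3 − 1 = 5 (so min K = 5/3), attained only by arithmetic progressions.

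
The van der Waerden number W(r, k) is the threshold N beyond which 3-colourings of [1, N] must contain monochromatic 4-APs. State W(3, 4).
W(3, 4) = 293

This is a classical value, W(3, 4) = 293, established by combining an explicit 3-colouring of {1, ..., 292} with no monochromatic 4-AP (giving the lower bound W(3, 4) > 292) and a finite case analysis / exhaustive computer search showing every 3-colouring of {1, ..., 293} has such an AP.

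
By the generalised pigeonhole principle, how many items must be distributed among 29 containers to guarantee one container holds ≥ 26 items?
n = (26 − 1)·29 + 1 = 726

By the generalised pigeonhole principle, to guarantee some box contains ≥ r objects we need more than (r − 1) · k objects total. Threshold: n = (r − 1) · k + 1. With r = 26 and k = 29: n = 25 · 29 + 1 = 725 + 1 = 726. For n = 725 = 25 · 29, we can put exactly 25 objects in every box, avoiding 26 in any single one — so 726 is tight.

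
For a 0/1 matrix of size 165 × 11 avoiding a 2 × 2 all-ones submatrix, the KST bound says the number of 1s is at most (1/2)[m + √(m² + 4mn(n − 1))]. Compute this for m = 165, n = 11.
z(165, 11; 2, 2) ≤ (1/2)[165 + √(165² + 4·165·11·10)] = (1/2)[165 + √99825] = 240.4755

Kővári–Sós–Turán: let r_1, ..., r_165 be the row sums and z = Σ r_i the total number of 1s. Each pair of columns can share at most one row with both entries 1 (else a 2×2 all-ones block appears), so Σ_i C(r_i, 2) ≤ C(11, 2) = 55. By convexity Σ_i C(r_i, 2) ≥ 165·C(z/165, 2) = z(z − 165)/(2·165), giving z² − 165z − 165·11·10 ≤ 0 and hence z ≤ (1/2)[165 + √(27225 + 4·18150)] = (1/2)[165 + √99825] ≈ (1/2)(165 + 315.9509) = 240.4755.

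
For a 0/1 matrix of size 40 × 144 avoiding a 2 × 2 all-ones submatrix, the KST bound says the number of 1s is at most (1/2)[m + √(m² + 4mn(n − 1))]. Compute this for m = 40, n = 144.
z(40, 144; 2, 2) ≤ (1/2)[40 + √(40² + 4·40·144·143)] = (1/2)[40 + √3296320] = 927.7885

Kővári–Sós–Turán: let r_1, ..., r_40 be the row sums and z = Σ r_i the total number of 1s. Each pair of columns can share at most one row with both entries 1 (else a 2×2 all-ones block appears), so Σ_i C(r_i, 2) ≤ C(144, 2) = 10296. By convexity Σ_i C(r_i, 2) ≥ 40·C(z/40, 2) = z(z − 40)/(2·40), giving z² − 40z − 40·144·143 ≤ 0 and hence z ≤ (1/2)[40 + √(1600 + 4·823680)] = (1/2)[40 + √3296320] ≈ (1/2)(40 + 1815.577) = 927.7885.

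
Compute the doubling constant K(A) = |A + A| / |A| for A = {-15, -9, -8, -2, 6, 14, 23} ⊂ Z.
K = |A + A| / |A| = 26/7

Enumerate A + A = {a + b : a, b ∈ A}. With |A| = 7, there are |A|^2 = 49 ordered sum pairs; collecting distinct values, A + A = {-30, -24, -23, -18, -17, -16, -11, -10, -9, -4, -3, -2, -1, 4, 5, 6, 8, 12, 14, 15, 20, 21, 28, 29, 37, 46}, so |A + A| = 26. Thus K = 26/7. For comparison, the minimum possible |A + A| over all 7-element sets is 2·7 − 1 = 13 (so min K = 13/7), attained only by arithmetic progressions.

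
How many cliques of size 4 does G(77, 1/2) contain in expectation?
E[# K_4] = C(77, 4) · (1/2)^C(4, 2) = 1353275 / 2^6 = 21144.921875

For each 4-subset S of vertices (there are C(77, 4) = 1353275 such S), let X_S = 1 if S induces a K_4 (all C(4, 2) = 6 edges present). Then P(X_S = 1) = (1/2)^6 = 1/64. By linearity of expectation, E[# K_4] = C(77, 4) · (1/2)^6 = 1353275 / 64 = 21144.921875.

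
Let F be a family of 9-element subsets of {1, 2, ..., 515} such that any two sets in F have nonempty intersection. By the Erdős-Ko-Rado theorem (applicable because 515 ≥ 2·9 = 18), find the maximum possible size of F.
max |F| = C(514, 8) = 114395897999118528

The Erdős-Ko-Rado theorem states: for n ≥ 2k, an intersecting family of k-subsets of an n-element set has size at most C(n − 1, k − 1), with equality for 'star' families {A ⊆ [n] : |A| = k, i ∈ A} (fix an element i). For n = 515, k = 9: C(514, 8) = 114395897999118528.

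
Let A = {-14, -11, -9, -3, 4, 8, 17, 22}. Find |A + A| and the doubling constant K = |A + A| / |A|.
K = |A + A| / |A| = 33/8

Enumerate A + A = {a + b : a, b ∈ A}. With |A| = 8, there are |A|^2 = 64 ordered sum pairs; collecting distinct values, A + A = {-28, -25, -23, -22, -20, -18, -17, -14, -12, -10, -7, -6, -5, -3, -1, 1, 3, 5, 6, 8, 11, 12, 13, 14, 16, 19, 21, 25, 26, 30, 34, 39, 44}, so |A + A| = 33. Thus K = 33/8. For comparison, the minimum possible |A + A| over all 8-element sets is 2·8 − 1 = 15 (so min K = 15/8), attained only by arithmetic progressions.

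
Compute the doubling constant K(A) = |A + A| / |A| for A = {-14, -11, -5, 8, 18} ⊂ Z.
K = |A + A| / |A| = 15/5 = 3

Enumerate A + A = {a + b : a, b ∈ A}. With |A| = 5, there are |A|^2 = 25 ordered sum pairs; collecting distinct values, A + A = {-28, -25, -22, -19, -16, -10, -6, -3, 3, 4, 7, 13, 16, 26, 36}, so |A + A| = 15. Thus K = 15/5 = 3. For comparison, the minimum possible |A + A| over all 5-element sets is 2·5 − 1 = 9 (so min K = 9/5), attained only by arithmetic progressions.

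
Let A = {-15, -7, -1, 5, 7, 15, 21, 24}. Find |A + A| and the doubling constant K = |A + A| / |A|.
K = |A + A| / |A| = 29/8

Enumerate A + A = {a + b : a, b ∈ A}. With |A| = 8, there are |A|^2 = 64 ordered sum pairs; collecting distinct values, A + A = {-30, -22, -16, -14, -10, -8, -2, 0, 4, 6, 8, 9, 10, 12, 14, 17, 20, 22, 23, 26, 28, 29, 30, 31, 36, 39, 42, 45, 48}, so |A + A| = 29. Thus K = 29/8. For comparison, the minimum possible |A + A| over all 8-element sets is 2·8 − 1 = 15 (so min K = 15/8), attained only by arithmetic progressions.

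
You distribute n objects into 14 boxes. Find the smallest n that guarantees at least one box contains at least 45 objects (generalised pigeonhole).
n = (45 − 1)·14 + 1 = 617

By the generalised pigeonhole principle, to guarantee some box contains ≥ r objects we need more than (r − 1) · k objects total. Threshold: n = (r − 1) · k + 1. With r = 45 and k = 14: n = 44 · 14 + 1 = 616 + 1 = 617. For n = 616 = 44 · 14, we can put exactly 44 objects in every box, avoiding 45 in any single one — so 617 is tight.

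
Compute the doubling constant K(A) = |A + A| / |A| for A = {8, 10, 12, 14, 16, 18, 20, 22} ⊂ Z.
K = |A + A| / |A| = 15/8

Enumerate A + A = {a + b : a, b ∈ A}. With |A| = 8, there are |A|^2 = 64 ordered sum pairs; collecting distinct values, A + A = {16, 18, 20, 22, 24, 26, 28, 30, 32, 34, 36, 38, 40, 42, 44}, so |A + A| = 15. Thus K = 15/8. Here |A + A| = 2|A| − 1 = 15, the minimum possible — so K = 15/8 is minimal, which holds iff A is an arithmetic progression.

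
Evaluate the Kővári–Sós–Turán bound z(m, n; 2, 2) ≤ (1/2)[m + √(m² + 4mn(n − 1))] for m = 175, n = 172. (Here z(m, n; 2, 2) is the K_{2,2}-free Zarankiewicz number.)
z(175, 172; 2, 2) ≤ (1/2)[175 + √(175² + 4·175·172·171)] = (1/2)[175 + √20619025] = 2357.9088

Kővári–Sós–Turán: let r_1, ..., r_175 be the row sums and z = Σ r_i the total number of 1s. Each pair of columns can share at most one row with both entries 1 (else a 2×2 all-ones block appears), so Σ_i C(r_i, 2) ≤ C(172, 2) = 14706. By convexity Σ_i C(r_i, 2) ≥ 175·C(z/175, 2) = z(z − 175)/(2·175), giving z² − 175z − 175·172·171 ≤ 0 and hence z ≤ (1/2)[175 + √(30625 + 4·5147100)] = (1/2)[175 + √20619025] ≈ (1/2)(175 + 4540.8177) = 2357.9088.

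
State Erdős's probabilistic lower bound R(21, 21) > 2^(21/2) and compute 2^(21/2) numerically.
2^(21/2) = 1448.1547; so R(21, 21) > 1448.1547

Colour each edge of K_n uniformly at random with red/blue. The expected number of monochromatic K_21 is C(n, 21) · 2 · 2^(−C(21,2)). If C(n, 21) · 2^(1 − C(21,2)) < 1, then with positive probability no monochromatic K_21 exists, so R(21, 21) > n. The standard estimate C(n, 21) ≤ n^21/21! shows this inequality holds whenever n ≤ 2^(21/2) (since 21! · 2^(C(21,2) − 1) > 2^(21^2/2) ≥ n^21). Hence R(21, 21) > 2^(21/2) = 1448.1547.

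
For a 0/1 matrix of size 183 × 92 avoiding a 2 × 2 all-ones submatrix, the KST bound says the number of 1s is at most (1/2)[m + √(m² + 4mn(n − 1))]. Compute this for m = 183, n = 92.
z(183, 92; 2, 2) ≤ (1/2)[183 + √(183² + 4·183·92·91)] = (1/2)[183 + √6161793] = 1332.648

Kővári–Sós–Turán: let r_1, ..., r_183 be the row sums and z = Σ r_i the total number of 1s. Each pair of columns can share at most one row with both entries 1 (else a 2×2 all-ones block appears), so Σ_i C(r_i, 2) ≤ C(92, 2) = 4186. By convexity Σ_i C(r_i, 2) ≥ 183·C(z/183, 2) = z(z − 183)/(2·183), giving z² − 183z − 183·92·91 ≤ 0 and hence z ≤ (1/2)[183 + √(33489 + 4·1532076)] = (1/2)[183 + √6161793] ≈ (1/2)(183 + 2482.2959) = 1332.648.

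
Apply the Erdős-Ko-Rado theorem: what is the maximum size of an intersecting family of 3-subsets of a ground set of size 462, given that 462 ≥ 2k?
max |F| = C(461, 2) = 106030

Erdős-Ko-Rado (1961): when n ≥ 2k, max |F| = C(n−1, k−1). The bound is attained by the star {A : i ∈ A} for any fixed i ∈ [n]. Here C(462−1, 3−1) = C(461, 2) = 106030.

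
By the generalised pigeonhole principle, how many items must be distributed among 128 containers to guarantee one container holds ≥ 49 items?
n = (49 − 1)·128 + 1 = 6145

By the generalised pigeonhole principle, to guarantee some box contains ≥ r objects we need more than (r − 1) · k objects total. Threshold: n = (r − 1) · k + 1. With r = 49 and k = 128: n = 48 · 128 + 1 = 6144 + 1 = 6145. For n = 6144 = 48 · 128, we can put exactly 48 objects in every box, avoiding 49 in any single one — so 6145 is tight.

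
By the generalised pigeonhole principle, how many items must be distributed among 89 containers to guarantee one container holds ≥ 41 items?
n = (41 − 1)·89 + 1 = 3561

By the generalised pigeonhole principle, to guarantee some box contains ≥ r objects we need more than (r − 1) · k objects total. Threshold: n = (r − 1) · k + 1. With r = 41 and k = 89: n = 40 · 89 + 1 = 3560 + 1 = 3561. For n = 3560 = 40 · 89, we can put exactly 40 objects in every box, avoiding 41 in any single one — so 3561 is tight.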